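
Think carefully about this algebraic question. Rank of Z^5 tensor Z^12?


rank(M(x)N) = rank(M)*rank(N)
5*12 = 60


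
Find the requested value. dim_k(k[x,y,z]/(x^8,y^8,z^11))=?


Basis: x^iy^jz^k, i<8,j<8,k<11
8*8*11=704


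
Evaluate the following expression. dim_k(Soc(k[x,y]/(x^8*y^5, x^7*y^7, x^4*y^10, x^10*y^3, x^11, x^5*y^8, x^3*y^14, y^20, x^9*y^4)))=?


Socle = ann(m) = span of standard monomials u with x*u, y*u in I (staircase corners).
Minimal generators: x^11, x^10*y^3, x^9*y^4, x^8*y^5, x^7*y^7, x^5*y^8, x^4*y^10, x^3*y^14, y^20
Corners: x^2y^19, x^3y^13, x^4y^9, x^6y^7, x^7y^6, x^8y^4, x^9y^3, x^10y^2
Socle dim=8


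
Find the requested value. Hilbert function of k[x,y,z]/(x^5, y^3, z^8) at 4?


Need i<5, j<3, k<8 with i+j+k=4.
For each i, j ranges over max(0,4-i-7)..min(2,4-i):
  i=0: j in [0,2] -> 3
  i=1: j in [0,2] -> 3
  i=2: j in [0,2] -> 3
  i=3: j in [0,1] -> 2
  i=4: j in [0,0] -> 1
H(4) = 3+3+3+2+1 = 12


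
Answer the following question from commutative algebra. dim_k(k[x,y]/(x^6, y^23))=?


Basis: x^i*y^j, i<6, j<23
6*23=138


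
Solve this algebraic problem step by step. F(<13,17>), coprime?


gcd(13,17)=1 => F=ab-a-b=13*17-13-17=221-30=191


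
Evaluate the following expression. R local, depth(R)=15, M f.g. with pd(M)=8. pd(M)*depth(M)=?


pd+depth=15
depth=15-8=7
pd*depth=8*7=56


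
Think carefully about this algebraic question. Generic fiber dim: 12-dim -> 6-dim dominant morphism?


dim(fiber)=dim(X)-dim(Y)=12-6=6


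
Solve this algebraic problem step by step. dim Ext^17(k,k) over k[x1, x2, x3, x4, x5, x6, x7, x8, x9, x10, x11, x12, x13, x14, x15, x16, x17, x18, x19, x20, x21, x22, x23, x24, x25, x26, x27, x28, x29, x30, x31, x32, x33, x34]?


C(n,i)=C(34,17)=2333606220


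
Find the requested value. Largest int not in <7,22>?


gcd(7,22)=1 => F=ab-a-b=7*22-7-22=154-29=125


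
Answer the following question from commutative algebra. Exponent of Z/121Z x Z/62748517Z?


Exponent = lcm of the cyclic orders; pairwise coprime => product.
11^2*13^7=121*62748517=7592570557


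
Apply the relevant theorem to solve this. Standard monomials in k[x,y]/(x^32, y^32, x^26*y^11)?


k[x,y]/I, I = (x^32, y^32, x^26*y^11)
Rect: 32x32=1024. Corner: (32-26)x(32-11)=126.
dim = 1024-126 = 898


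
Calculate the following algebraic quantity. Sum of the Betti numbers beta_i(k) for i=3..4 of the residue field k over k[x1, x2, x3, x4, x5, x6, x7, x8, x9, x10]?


Koszul resolution: beta_i(k)=C(n,i), n=10
C(10,3)=120, C(10,4)=210
Sum=330


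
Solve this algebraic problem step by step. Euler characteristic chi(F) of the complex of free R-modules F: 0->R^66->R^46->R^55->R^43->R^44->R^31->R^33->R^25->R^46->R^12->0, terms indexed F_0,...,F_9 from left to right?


chi = sum (-1)^i * rank:
(-1)^0*66=66
(-1)^1*46=-46
(-1)^2*55=55
(-1)^3*43=-43
(-1)^4*44=44
(-1)^5*31=-31
(-1)^6*33=33
(-1)^7*25=-25
(-1)^8*46=46
(-1)^9*12=-12
chi=87


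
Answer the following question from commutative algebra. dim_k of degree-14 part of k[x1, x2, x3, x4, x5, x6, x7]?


C(d+n-1,n-1)=C(20,6)=38760


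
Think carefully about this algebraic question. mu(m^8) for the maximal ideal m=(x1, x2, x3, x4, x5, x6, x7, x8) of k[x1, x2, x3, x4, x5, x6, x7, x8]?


Graded Nakayama: mu(m^d) = dim_k (m^d/m^(d+1)) = #degree-8 monomials in 8 vars
C(n+d-1,d)=C(15,8)=6435


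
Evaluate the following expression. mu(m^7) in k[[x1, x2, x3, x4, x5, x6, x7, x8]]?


C(n+d-1,d)=C(14,7)=3432


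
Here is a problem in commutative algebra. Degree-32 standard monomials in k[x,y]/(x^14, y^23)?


k[x,y], I = (x^14, y^23), d = 32
Need i < 14 and d-i < 23.
Range: 10 <= i <= 13.
H(32) = 4


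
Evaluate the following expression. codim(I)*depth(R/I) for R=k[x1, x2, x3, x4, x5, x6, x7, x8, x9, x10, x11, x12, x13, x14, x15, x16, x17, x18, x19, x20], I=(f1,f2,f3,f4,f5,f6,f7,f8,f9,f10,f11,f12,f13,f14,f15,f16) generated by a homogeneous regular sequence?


codim=16, depth=dim(R/I)=20-16=4
Product=16*4=64


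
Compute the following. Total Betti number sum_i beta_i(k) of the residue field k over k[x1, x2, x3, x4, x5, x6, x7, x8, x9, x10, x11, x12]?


Koszul resolution: beta_i(k)=C(n,i), n=12
sum_i C(12,i) = 2^12 = 4096


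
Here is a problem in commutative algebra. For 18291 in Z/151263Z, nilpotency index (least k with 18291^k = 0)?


18291^k mod 151263:
k=1: 18291
k=2: 118188
k=3: 77175
k=4: 21609
k=5: 0
First zero at k = 5


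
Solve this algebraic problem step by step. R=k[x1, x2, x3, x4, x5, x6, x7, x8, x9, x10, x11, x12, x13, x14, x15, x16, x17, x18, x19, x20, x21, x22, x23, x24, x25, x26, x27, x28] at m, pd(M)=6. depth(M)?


pd+depth=depth(R)=28
depth=28-6=22


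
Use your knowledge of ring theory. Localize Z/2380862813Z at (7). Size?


7-primary part: 2380862813=7^9*59
Size=7^9=40353607


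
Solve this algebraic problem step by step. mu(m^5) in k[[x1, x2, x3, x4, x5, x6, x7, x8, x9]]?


C(n+d-1,d)=C(13,5)=1287


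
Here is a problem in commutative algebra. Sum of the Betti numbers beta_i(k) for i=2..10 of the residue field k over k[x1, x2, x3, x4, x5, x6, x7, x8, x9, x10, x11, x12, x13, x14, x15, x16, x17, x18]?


Koszul resolution: beta_i(k)=C(n,i), n=18
C(18,2)=153, C(18,3)=816, C(18,4)=3060, C(18,5)=8568, C(18,6)=18564, C(18,7)=31824, C(18,8)=43758, C(18,9)=48620, C(18,10)=43758
Sum=199121


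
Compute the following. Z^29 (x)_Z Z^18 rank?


rank(M(x)N) = rank(M)*rank(N)
29*18 = 522


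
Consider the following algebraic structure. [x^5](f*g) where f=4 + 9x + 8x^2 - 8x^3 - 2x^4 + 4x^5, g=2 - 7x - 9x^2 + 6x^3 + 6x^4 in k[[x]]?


[x^5] = sum a_i*b_j, i+j=5
  9*6=54
  8*6=48
  -8*-9=72
  -2*-7=14
  4*2=8
Sum=196


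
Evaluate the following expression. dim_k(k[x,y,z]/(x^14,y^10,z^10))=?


Basis: x^iy^jz^k, i<14,j<10,k<10
14*10*10=1400


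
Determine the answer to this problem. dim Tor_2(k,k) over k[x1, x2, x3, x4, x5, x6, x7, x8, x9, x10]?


Koszul: C(n,i)=C(10,2)=45


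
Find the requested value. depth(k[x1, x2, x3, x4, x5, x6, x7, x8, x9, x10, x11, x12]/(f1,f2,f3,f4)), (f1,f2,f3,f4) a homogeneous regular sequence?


depth(R)=12
depth(R/I)=12-4=8


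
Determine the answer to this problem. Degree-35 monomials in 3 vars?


C(d+n-1,n-1)=C(37,2)=666


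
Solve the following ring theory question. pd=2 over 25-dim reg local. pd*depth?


pd+depth=25
depth=25-2=23
pd*depth=2*23=46


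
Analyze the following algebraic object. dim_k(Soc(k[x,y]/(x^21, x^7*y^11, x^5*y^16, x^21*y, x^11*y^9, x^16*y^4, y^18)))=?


Socle = ann(m) = span of standard monomials u with x*u, y*u in I (staircase corners).
Redundant generators: x^21*y
Minimal generators: x^21, x^16*y^4, x^11*y^9, x^7*y^11, x^5*y^16, y^18
Corners: x^4y^17, x^6y^15, x^10y^10, x^15y^8, x^20y^3
Socle dim=5


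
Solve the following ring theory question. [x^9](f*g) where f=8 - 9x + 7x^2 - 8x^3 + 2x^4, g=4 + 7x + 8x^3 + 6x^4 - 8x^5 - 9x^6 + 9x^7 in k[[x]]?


[x^9] = sum a_i*b_j, i+j=9
  7*9=63
  -8*-9=72
  2*-8=-16
Sum=119


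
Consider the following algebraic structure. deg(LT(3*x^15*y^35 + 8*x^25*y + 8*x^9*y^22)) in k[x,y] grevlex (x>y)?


LT: 3*x^15*y^35
deg_x=15, deg_y=35
Total=15+35=50


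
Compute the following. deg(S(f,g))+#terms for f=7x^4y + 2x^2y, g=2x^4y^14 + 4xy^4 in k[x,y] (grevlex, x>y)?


LT(f)=7x^4y, LT(g)=2x^4y^14
lcm(LM)=x^4y^14
S(f,g) (scaled by 14 to clear denominators) = 2y^13*f - 7*g = 4x^2y^14 - 28xy^4
2 terms, deg 16.
16+2=18


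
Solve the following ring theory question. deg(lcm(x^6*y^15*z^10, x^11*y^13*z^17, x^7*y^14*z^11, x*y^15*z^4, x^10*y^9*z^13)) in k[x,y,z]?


lcm = componentwise max:
x: max(6,11,7,1,10)=11
y: max(15,13,14,15,9)=15
z: max(10,17,11,4,13)=17
Total=11+15+17=43


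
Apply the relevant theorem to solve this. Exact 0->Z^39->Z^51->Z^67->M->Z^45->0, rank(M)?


Alt sum=0:
(-1)^0*39 + (-1)^1*51 + (-1)^2*67 + (-1)^3*? + (-1)^4*45=0
rank(M)=100


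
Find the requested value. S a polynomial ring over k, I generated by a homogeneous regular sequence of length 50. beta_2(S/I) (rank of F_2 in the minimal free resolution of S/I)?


Regular sequence => Koszul complex is the minimal free resolution.
Syz_1 minimally generated by Koszul relations f_i*e_j - f_j*e_i (i<j): mu(Syz_1) = beta_2 = C(m,2) = m(m-1)/2
m=50
50*49/2 = 1225


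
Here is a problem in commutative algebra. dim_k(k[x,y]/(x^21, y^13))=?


Basis: x^i*y^j, i<21, j<13
21*13=273


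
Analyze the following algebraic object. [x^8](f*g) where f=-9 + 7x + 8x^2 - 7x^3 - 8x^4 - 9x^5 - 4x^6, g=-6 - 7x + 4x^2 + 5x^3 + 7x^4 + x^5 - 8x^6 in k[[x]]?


[x^8] = sum a_i*b_j, i+j=8
  8*-8=-64
  -7*1=-7
  -8*7=-56
  -9*5=-45
  -4*4=-16
Sum=-188


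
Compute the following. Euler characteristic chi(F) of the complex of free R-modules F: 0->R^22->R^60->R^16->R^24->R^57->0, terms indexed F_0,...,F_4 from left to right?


chi = sum (-1)^i * rank:
(-1)^0*22=22
(-1)^1*60=-60
(-1)^2*16=16
(-1)^3*24=-24
(-1)^4*57=57
chi=11


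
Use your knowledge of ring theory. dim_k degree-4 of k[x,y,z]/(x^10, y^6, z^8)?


Need i<10, j<6, k<8 with i+j+k=4.
For each i, j ranges over max(0,4-i-7)..min(5,4-i):
  i=0: j in [0,4] -> 5
  i=1: j in [0,3] -> 4
  i=2: j in [0,2] -> 3
  i=3: j in [0,1] -> 2
  i=4: j in [0,0] -> 1
H(4) = 5+4+3+2+1 = 15


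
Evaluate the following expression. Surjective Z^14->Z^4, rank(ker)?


rank(ker) = 14-4 = 10


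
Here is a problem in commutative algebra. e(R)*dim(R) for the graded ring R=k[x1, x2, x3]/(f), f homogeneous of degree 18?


e(R)=deg(f)=18, dim(R)=3-1=2
e*dim=18*2=36


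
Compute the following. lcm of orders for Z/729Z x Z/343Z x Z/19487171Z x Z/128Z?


Exponent = lcm of the cyclic orders; pairwise coprime => product.
3^6*7^3*11^7*2^7=729*343*19487171*128=623706706820736


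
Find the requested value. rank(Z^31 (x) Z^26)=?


rank(M(x)N) = rank(M)*rank(N)
31*26 = 806


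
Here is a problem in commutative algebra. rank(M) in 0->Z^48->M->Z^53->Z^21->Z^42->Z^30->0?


Alt sum=0:
(-1)^0*48 + (-1)^1*? + (-1)^2*53 + (-1)^3*21 + (-1)^4*42 + (-1)^5*30=0
rank(M)=92


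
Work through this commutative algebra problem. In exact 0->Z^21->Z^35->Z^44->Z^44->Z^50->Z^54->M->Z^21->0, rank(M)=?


Alt sum=0:
(-1)^0*21 + (-1)^1*35 + (-1)^2*44 + (-1)^3*44 + (-1)^4*50 + (-1)^5*54 + (-1)^6*? + (-1)^7*21=0
rank(M)=39


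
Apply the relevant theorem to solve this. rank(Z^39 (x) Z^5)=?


rank(M(x)N) = rank(M)*rank(N)
39*5 = 195


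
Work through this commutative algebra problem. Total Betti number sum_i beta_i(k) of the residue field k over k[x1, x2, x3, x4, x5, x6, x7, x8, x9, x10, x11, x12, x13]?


Koszul resolution: beta_i(k)=C(n,i), n=13
sum_i C(13,i) = 2^13 = 8192


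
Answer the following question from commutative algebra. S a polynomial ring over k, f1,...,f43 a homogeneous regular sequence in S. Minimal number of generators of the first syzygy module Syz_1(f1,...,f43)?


Regular sequence => Koszul complex is the minimal free resolution.
Syz_1 minimally generated by Koszul relations f_i*e_j - f_j*e_i (i<j): mu(Syz_1) = beta_2 = C(m,2) = m(m-1)/2
m=43
43*42/2 = 903


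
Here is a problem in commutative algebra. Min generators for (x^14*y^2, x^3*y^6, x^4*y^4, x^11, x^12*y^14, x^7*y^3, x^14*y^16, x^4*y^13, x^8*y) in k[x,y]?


Remove redundant (divisible by others).
x^14*y^16 redundant.
x^14*y^2 redundant.
x^12*y^14 redundant.
x^4*y^13 redundant.
Min: x^11, x^8*y, x^7*y^3, x^4*y^4, x^3*y^6
Count=5


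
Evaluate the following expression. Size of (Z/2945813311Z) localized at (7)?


7-primary part: 2945813311=7^9*73
Size=7^9=40353607


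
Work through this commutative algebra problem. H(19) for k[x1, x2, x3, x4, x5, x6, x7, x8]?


C(d+n-1,n-1)=C(26,7)=657800


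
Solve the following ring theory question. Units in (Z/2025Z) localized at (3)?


Local ring = Z/81Z.
phi(81) = 3^3*(3-1) = 54


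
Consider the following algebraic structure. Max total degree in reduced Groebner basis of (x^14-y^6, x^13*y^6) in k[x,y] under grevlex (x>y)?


LT(f1)=x^14, LT(f2)=x^13y^6, lcm=x^14y^6
S(f1,f2) = y^6*f1 - x^1*f2 = -y^12
Reduced GB = {f1, f2, y^12}; degrees 14, 19, 12
Max = 19


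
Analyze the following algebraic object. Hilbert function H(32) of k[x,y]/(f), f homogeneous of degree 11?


H(t)=d for t>=d-1.
d=11, t=32
H(32)=11


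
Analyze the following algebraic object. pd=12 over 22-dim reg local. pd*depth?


pd+depth=22
depth=22-12=10
pd*depth=12*10=120


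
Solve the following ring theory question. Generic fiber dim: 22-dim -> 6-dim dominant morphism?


dim(fiber)=dim(X)-dim(Y)=22-6=16


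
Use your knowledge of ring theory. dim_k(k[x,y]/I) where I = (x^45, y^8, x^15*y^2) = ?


k[x,y]/I, I = (x^45, y^8, x^15*y^2)
Rect: 45x8=360. Corner: (45-15)x(8-2)=180.
dim = 360-180 = 180


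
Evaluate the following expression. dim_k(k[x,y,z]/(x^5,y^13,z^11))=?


Basis: x^iy^jz^k, i<5,j<13,k<11
5*13*11=715


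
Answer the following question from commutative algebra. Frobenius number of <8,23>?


gcd(8,23)=1 => F=ab-a-b=8*23-8-23=184-31=153


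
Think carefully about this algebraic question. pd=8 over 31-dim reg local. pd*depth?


pd+depth=31
depth=31-8=23
pd*depth=8*23=184


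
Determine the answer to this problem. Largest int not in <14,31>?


gcd(14,31)=1 => F=ab-a-b=14*31-14-31=434-45=389


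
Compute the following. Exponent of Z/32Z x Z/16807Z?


Exponent = lcm of the cyclic orders; pairwise coprime => product.
2^5*7^5=32*16807=537824


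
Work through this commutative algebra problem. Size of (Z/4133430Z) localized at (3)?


3-primary part: 4133430=3^10*70
Size=3^10=59049


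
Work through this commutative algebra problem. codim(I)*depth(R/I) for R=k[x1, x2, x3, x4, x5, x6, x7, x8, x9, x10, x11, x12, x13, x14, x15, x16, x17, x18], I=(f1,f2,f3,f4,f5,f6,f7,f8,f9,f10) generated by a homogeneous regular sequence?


codim=10, depth=dim(R/I)=18-10=8
Product=10*8=80


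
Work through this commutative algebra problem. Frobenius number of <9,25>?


gcd(9,25)=1 => F=ab-a-b=9*25-9-25=225-34=191


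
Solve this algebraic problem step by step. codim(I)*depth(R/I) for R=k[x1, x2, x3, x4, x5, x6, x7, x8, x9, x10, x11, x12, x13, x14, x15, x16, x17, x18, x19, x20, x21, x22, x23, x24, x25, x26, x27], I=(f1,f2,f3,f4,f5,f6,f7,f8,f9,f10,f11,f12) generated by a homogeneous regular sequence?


codim=12, depth=dim(R/I)=27-12=15
Product=12*15=180


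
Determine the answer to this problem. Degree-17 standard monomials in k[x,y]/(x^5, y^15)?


k[x,y], I = (x^5, y^15), d = 17
Need i < 5 and d-i < 15.
Range: 3 <= i <= 4.
H(17) = 2


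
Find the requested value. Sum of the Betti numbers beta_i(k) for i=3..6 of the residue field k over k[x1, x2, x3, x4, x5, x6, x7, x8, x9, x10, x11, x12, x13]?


Koszul resolution: beta_i(k)=C(n,i), n=13
C(13,3)=286, C(13,4)=715, C(13,5)=1287, C(13,6)=1716
Sum=4004


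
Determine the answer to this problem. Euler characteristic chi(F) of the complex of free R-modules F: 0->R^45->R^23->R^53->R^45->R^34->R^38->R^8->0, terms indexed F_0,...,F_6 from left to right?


chi = sum (-1)^i * rank:
(-1)^0*45=45
(-1)^1*23=-23
(-1)^2*53=53
(-1)^3*45=-45
(-1)^4*34=34
(-1)^5*38=-38
(-1)^6*8=8
chi=34


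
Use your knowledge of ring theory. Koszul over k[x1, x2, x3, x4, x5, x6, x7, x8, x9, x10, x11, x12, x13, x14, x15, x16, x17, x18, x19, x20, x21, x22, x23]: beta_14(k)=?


C(n,i)=C(23,14)=817190


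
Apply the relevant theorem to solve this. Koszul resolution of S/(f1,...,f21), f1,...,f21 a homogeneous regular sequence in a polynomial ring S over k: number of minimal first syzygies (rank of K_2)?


Regular sequence => Koszul complex is the minimal free resolution.
Syz_1 minimally generated by Koszul relations f_i*e_j - f_j*e_i (i<j): mu(Syz_1) = beta_2 = C(m,2) = m(m-1)/2
m=21
21*20/2 = 210


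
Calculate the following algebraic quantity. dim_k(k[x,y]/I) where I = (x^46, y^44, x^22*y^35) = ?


k[x,y]/I, I = (x^46, y^44, x^22*y^35)
Rect: 46x44=2024. Corner: (46-22)x(44-35)=216.
dim = 2024-216 = 1808


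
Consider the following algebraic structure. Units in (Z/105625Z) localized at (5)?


Local ring = Z/625Z.
phi(625) = 5^3*(5-1) = 500


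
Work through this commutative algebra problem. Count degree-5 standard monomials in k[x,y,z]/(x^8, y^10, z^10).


Need i<8, j<10, k<10 with i+j+k=5.
For each i, j ranges over max(0,5-i-9)..min(9,5-i):
  i=0: j in [0,5] -> 6
  i=1: j in [0,4] -> 5
  i=2: j in [0,3] -> 4
  i=3: j in [0,2] -> 3
  i=4: j in [0,1] -> 2
  i=5: j in [0,0] -> 1
H(5) = 6+5+4+3+2+1 = 21


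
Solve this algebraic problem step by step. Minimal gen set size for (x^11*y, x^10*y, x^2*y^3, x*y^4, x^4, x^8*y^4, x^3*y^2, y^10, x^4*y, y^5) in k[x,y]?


Remove redundant (divisible by others).
y^10 redundant.
x^4*y redundant.
x^10*y redundant.
x^8*y^4 redundant.
x^11*y redundant.
Min: x^4, x^3*y^2, x^2*y^3, x*y^4, y^5
Count=5


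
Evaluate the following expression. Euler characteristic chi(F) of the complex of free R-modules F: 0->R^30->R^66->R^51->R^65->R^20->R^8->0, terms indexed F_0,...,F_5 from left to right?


chi = sum (-1)^i * rank:
(-1)^0*30=30
(-1)^1*66=-66
(-1)^2*51=51
(-1)^3*65=-65
(-1)^4*20=20
(-1)^5*8=-8
chi=-38


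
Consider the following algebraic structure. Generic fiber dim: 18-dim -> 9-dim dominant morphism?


dim(fiber)=dim(X)-dim(Y)=18-9=9


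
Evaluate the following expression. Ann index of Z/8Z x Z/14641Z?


Exponent = lcm of the cyclic orders; pairwise coprime => product.
2^3*11^4=8*14641=117128


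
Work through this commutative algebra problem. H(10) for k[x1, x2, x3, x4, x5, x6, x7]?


C(d+n-1,n-1)=C(16,6)=8008


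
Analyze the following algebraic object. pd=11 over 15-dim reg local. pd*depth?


pd+depth=15
depth=15-11=4
pd*depth=11*4=44


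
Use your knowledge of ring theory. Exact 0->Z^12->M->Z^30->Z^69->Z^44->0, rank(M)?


Alt sum=0:
(-1)^0*12 + (-1)^1*? + (-1)^2*30 + (-1)^3*69 + (-1)^4*44=0
rank(M)=17


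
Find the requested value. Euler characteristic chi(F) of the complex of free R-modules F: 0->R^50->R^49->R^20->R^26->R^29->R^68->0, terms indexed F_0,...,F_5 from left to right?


chi = sum (-1)^i * rank:
(-1)^0*50=50
(-1)^1*49=-49
(-1)^2*20=20
(-1)^3*26=-26
(-1)^4*29=29
(-1)^5*68=-68
chi=-44


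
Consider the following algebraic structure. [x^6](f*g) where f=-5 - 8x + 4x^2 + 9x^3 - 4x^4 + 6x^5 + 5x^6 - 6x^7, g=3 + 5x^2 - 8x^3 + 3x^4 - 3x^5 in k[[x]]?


[x^6] = sum a_i*b_j, i+j=6
  -8*-3=24
  4*3=12
  9*-8=-72
  -4*5=-20
  5*3=15
Sum=-41


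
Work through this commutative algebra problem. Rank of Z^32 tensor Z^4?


rank(M(x)N) = rank(M)*rank(N)
32*4 = 128


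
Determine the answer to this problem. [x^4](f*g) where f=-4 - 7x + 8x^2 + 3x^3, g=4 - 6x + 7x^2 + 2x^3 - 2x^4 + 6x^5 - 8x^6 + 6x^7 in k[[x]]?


[x^4] = sum a_i*b_j, i+j=4
  -4*-2=8
  -7*2=-14
  8*7=56
  3*-6=-18
Sum=32


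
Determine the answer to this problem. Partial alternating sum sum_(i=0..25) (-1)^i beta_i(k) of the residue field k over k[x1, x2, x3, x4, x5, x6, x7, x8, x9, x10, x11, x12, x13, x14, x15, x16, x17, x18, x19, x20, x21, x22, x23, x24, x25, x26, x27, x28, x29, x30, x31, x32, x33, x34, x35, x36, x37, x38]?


Koszul resolution: beta_i(k)=C(n,i), n=38
sum_(i=0..p) (-1)^i C(n,i) = (-1)^p C(n-1,p)
(-1)^25*C(37,25) = (-1)^25*1852482996 = -1852482996


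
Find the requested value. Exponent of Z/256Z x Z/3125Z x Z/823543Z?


Exponent = lcm of the cyclic orders; pairwise coprime => product.
2^8*5^5*7^7=256*3125*823543=658834400000


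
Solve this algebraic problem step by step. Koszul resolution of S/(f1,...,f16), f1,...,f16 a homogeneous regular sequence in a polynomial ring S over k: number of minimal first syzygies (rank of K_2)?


Regular sequence => Koszul complex is the minimal free resolution.
Syz_1 minimally generated by Koszul relations f_i*e_j - f_j*e_i (i<j): mu(Syz_1) = beta_2 = C(m,2) = m(m-1)/2
m=16
16*15/2 = 120


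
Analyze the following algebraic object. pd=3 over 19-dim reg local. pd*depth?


pd+depth=19
depth=19-3=16
pd*depth=3*16=48


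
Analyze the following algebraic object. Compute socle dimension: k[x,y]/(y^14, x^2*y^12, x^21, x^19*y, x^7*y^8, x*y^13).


Socle = ann(m) = span of standard monomials u with x*u, y*u in I (staircase corners).
Minimal generators: x^21, x^19*y, x^7*y^8, x^2*y^12, x*y^13, y^14
Corners: y^13, xy^12, x^6y^11, x^18y^7, x^20
Socle dim=5


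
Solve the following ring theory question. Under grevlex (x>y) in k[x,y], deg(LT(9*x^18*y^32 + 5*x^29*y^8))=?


LT: 9*x^18*y^32
deg_x=18, deg_y=32
Total=18+32=50


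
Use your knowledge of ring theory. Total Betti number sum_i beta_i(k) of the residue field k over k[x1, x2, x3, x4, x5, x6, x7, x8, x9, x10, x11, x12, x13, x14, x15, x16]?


Koszul resolution: beta_i(k)=C(n,i), n=16
sum_i C(16,i) = 2^16 = 65536


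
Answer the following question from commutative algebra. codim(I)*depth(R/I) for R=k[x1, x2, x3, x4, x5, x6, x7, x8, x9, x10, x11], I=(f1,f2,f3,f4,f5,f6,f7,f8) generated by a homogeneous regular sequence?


codim=8, depth=dim(R/I)=11-8=3
Product=8*3=24


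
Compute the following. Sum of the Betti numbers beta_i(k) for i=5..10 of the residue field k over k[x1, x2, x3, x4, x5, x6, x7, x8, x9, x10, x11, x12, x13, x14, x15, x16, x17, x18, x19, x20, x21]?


Koszul resolution: beta_i(k)=C(n,i), n=21
C(21,5)=20349, C(21,6)=54264, C(21,7)=116280, C(21,8)=203490, C(21,9)=293930, C(21,10)=352716
Sum=1041029


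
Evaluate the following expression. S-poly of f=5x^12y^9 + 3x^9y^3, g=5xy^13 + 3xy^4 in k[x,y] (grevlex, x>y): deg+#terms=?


LT(f)=5x^12y^9, LT(g)=5xy^13
lcm(LM)=x^12y^13
S(f,g) (scaled by 25 to clear denominators) = 5y^4*f - 5x^11*g = -15x^12y^4 + 15x^9y^7
2 terms, deg 16.
16+2=18


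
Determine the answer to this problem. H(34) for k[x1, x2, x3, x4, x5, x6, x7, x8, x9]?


C(d+n-1,n-1)=C(42,8)=118030185


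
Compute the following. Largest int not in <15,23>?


gcd(15,23)=1 => F=ab-a-b=15*23-15-23=345-38=307


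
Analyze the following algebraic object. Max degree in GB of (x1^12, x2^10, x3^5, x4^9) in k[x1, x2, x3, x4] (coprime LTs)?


Pure powers, coprime LTs => already GB.
Degrees: 12, 10, 5, 9
Max=12


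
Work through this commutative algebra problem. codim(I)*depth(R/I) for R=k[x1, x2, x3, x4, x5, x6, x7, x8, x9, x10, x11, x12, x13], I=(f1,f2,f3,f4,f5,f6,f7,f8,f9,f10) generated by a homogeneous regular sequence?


codim=10, depth=dim(R/I)=13-10=3
Product=10*3=30


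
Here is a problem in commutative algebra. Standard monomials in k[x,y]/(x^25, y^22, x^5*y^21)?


k[x,y]/I, I = (x^25, y^22, x^5*y^21)
Rect: 25x22=550. Corner: (25-5)x(22-21)=20.
dim = 550-20 = 530


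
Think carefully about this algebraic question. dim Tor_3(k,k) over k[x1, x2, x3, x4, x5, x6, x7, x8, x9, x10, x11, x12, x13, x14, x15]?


Koszul: C(n,i)=C(15,3)=455


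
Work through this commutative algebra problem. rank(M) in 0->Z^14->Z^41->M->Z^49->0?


Alt sum=0:
(-1)^0*14 + (-1)^1*41 + (-1)^2*? + (-1)^3*49=0
rank(M)=76


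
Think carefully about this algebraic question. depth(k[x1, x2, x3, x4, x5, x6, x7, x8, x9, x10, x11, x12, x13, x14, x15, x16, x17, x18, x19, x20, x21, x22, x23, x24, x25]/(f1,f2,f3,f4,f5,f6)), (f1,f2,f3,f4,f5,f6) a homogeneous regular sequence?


depth(R)=25
depth(R/I)=25-6=19


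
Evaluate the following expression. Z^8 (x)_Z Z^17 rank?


rank(M(x)N) = rank(M)*rank(N)
8*17 = 136


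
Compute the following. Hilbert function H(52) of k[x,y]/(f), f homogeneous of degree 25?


H(t)=d for t>=d-1.
d=25, t=52
H(52)=25


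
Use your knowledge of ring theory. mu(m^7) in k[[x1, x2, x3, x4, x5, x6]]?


C(n+d-1,d)=C(12,7)=792


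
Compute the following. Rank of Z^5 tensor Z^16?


rank(M(x)N) = rank(M)*rank(N)
5*16 = 80


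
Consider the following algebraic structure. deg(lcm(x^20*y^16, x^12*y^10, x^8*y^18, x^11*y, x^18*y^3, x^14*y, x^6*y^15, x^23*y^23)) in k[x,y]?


lcm = componentwise max:
x: max(20,12,8,11,18,14,6,23)=23
y: max(16,10,18,1,3,1,15,23)=23
Total=23+23=46


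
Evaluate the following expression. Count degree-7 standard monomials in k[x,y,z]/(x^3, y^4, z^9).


Need i<3, j<4, k<9 with i+j+k=7.
For each i, j ranges over max(0,7-i-8)..min(3,7-i):
  i=0: j in [0,3] -> 4
  i=1: j in [0,3] -> 4
  i=2: j in [0,3] -> 4
H(7) = 4+4+4 = 12


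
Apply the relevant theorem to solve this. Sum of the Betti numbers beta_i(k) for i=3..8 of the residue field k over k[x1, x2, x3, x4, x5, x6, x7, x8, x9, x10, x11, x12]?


Koszul resolution: beta_i(k)=C(n,i), n=12
C(12,3)=220, C(12,4)=495, C(12,5)=792, C(12,6)=924, C(12,7)=792, C(12,8)=495
Sum=3718


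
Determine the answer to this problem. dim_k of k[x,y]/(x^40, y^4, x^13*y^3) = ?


k[x,y]/I, I = (x^40, y^4, x^13*y^3)
Rect: 40x4=160. Corner: (40-13)x(4-3)=27.
dim = 160-27 = 133


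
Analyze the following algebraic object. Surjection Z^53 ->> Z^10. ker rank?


rank(ker) = 53-10 = 43


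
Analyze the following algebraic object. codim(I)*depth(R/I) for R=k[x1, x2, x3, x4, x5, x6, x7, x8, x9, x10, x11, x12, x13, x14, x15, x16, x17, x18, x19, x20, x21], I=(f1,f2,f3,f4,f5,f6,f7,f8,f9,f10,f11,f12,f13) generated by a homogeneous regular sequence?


codim=13, depth=dim(R/I)=21-13=8
Product=13*8=104


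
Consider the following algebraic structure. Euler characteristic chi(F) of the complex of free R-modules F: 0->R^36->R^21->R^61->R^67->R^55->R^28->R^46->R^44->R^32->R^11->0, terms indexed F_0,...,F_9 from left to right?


chi = sum (-1)^i * rank:
(-1)^0*36=36
(-1)^1*21=-21
(-1)^2*61=61
(-1)^3*67=-67
(-1)^4*55=55
(-1)^5*28=-28
(-1)^6*46=46
(-1)^7*44=-44
(-1)^8*32=32
(-1)^9*11=-11
chi=59


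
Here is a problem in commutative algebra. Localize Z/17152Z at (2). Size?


2-primary part: 17152=2^8*67
Size=2^8=256


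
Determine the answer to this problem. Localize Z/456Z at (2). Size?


2-primary part: 456=2^3*57
Size=2^3=8


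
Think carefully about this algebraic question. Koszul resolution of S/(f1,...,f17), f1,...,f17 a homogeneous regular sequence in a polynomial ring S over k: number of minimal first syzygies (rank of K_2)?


Regular sequence => Koszul complex is the minimal free resolution.
Syz_1 minimally generated by Koszul relations f_i*e_j - f_j*e_i (i<j): mu(Syz_1) = beta_2 = C(m,2) = m(m-1)/2
m=17
17*16/2 = 136


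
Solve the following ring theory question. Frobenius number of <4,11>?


gcd(4,11)=1 => F=ab-a-b=4*11-4-11=44-15=29


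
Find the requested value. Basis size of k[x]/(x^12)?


Basis: 1,x,...,x^11
dim=12


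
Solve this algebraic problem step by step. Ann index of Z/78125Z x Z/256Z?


Exponent = lcm of the cyclic orders; pairwise coprime => product.
5^7*2^8=78125*256=20000000


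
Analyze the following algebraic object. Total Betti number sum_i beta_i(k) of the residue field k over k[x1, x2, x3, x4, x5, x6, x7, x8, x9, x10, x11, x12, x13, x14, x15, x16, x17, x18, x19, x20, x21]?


Koszul resolution: beta_i(k)=C(n,i), n=21
sum_i C(21,i) = 2^21 = 2097152


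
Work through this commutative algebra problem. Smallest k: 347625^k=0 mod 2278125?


347625^k mod 2278125:
k=1: 347625
k=2: 0
First zero at k = 2


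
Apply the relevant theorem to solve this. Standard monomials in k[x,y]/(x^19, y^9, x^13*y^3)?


k[x,y]/I, I = (x^19, y^9, x^13*y^3)
Rect: 19x9=171. Corner: (19-13)x(9-3)=36.
dim = 171-36 = 135


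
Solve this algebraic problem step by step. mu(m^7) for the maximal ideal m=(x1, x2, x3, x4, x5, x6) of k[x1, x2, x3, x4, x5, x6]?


Graded Nakayama: mu(m^d) = dim_k (m^d/m^(d+1)) = #degree-7 monomials in 6 vars
C(n+d-1,d)=C(12,7)=792


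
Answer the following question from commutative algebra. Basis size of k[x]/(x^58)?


Basis: 1,x,...,x^57
dim=58


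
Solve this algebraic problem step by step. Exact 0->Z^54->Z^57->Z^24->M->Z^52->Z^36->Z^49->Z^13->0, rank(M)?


Alt sum=0:
(-1)^0*54 + (-1)^1*57 + (-1)^2*24 + (-1)^3*? + (-1)^4*52 + (-1)^5*36 + (-1)^6*49 + (-1)^7*13=0
rank(M)=73


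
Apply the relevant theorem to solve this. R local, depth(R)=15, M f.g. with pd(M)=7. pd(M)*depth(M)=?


pd+depth=15
depth=15-7=8
pd*depth=7*8=56


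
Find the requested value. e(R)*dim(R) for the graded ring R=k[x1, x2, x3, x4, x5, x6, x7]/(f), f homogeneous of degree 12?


e(R)=deg(f)=12, dim(R)=7-1=6
e*dim=12*6=72


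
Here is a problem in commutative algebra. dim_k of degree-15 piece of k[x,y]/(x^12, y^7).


k[x,y], I = (x^12, y^7), d = 15
Need i < 12 and d-i < 7.
Range: 9 <= i <= 11.
H(15) = 3


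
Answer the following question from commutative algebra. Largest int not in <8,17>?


gcd(8,17)=1 => F=ab-a-b=8*17-8-17=136-25=111


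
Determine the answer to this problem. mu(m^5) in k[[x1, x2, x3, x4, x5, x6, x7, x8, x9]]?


C(n+d-1,d)=C(13,5)=1287


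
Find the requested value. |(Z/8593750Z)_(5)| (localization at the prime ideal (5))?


5-primary part: 8593750=5^8*22
Size=5^8=390625


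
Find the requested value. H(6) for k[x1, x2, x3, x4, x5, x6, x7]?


C(d+n-1,n-1)=C(12,6)=924


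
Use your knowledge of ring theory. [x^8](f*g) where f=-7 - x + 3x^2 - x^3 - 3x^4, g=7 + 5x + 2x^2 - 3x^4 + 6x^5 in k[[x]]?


[x^8] = sum a_i*b_j, i+j=8
  -1*6=-6
  -3*-3=9
Sum=3


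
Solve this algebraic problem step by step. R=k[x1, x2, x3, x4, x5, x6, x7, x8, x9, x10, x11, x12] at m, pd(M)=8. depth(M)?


pd+depth=depth(R)=12
depth=12-8=4


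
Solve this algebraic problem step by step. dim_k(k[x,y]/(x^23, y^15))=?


Basis: x^i*y^j, i<23, j<15
23*15=345


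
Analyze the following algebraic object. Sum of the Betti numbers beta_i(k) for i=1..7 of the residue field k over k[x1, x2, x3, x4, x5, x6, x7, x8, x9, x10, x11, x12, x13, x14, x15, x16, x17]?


Koszul resolution: beta_i(k)=C(n,i), n=17
C(17,1)=17, C(17,2)=136, C(17,3)=680, C(17,4)=2380, C(17,5)=6188, C(17,6)=12376, C(17,7)=19448
Sum=41225


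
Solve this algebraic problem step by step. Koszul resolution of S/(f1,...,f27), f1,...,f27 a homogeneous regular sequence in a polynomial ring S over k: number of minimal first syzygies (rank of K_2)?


Regular sequence => Koszul complex is the minimal free resolution.
Syz_1 minimally generated by Koszul relations f_i*e_j - f_j*e_i (i<j): mu(Syz_1) = beta_2 = C(m,2) = m(m-1)/2
m=27
27*26/2 = 351


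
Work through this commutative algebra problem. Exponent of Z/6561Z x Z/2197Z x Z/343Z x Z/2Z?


Exponent = lcm of the cyclic orders; pairwise coprime => product.
3^8*13^3*7^3*2^1=6561*2197*343*2=9888358662


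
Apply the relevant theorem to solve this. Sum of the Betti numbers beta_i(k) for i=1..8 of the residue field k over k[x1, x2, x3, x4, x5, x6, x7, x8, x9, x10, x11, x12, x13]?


Koszul resolution: beta_i(k)=C(n,i), n=13
C(13,1)=13, C(13,2)=78, C(13,3)=286, C(13,4)=715, C(13,5)=1287, C(13,6)=1716, C(13,7)=1716, C(13,8)=1287
Sum=7098


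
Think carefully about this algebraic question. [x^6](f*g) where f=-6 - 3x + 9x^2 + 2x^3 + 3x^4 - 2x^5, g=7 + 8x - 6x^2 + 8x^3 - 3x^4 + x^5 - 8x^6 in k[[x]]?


[x^6] = sum a_i*b_j, i+j=6
  -6*-8=48
  -3*1=-3
  9*-3=-27
  2*8=16
  3*-6=-18
  -2*8=-16
Sum=0


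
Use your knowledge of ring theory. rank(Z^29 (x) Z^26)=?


rank(M(x)N) = rank(M)*rank(N)
29*26 = 754


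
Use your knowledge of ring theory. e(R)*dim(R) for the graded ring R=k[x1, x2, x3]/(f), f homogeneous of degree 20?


e(R)=deg(f)=20, dim(R)=3-1=2
e*dim=20*2=40


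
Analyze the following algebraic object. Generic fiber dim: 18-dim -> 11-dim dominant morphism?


dim(fiber)=dim(X)-dim(Y)=18-11=7


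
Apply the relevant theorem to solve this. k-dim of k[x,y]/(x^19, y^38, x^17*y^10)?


k[x,y]/I, I = (x^19, y^38, x^17*y^10)
Rect: 19x38=722. Corner: (19-17)x(38-10)=56.
dim = 722-56 = 666


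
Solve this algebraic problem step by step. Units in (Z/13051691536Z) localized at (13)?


Local ring = Z/815730721Z.
phi(815730721) = 13^7*(13-1) = 752982204


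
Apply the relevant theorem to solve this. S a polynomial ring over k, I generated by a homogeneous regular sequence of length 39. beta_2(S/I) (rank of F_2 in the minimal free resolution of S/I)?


Regular sequence => Koszul complex is the minimal free resolution.
Syz_1 minimally generated by Koszul relations f_i*e_j - f_j*e_i (i<j): mu(Syz_1) = beta_2 = C(m,2) = m(m-1)/2
m=39
39*38/2 = 741


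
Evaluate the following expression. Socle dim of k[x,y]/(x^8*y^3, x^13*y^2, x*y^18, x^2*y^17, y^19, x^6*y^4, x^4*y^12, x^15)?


Socle = ann(m) = span of standard monomials u with x*u, y*u in I (staircase corners).
Minimal generators: x^15, x^13*y^2, x^8*y^3, x^6*y^4, x^4*y^12, x^2*y^17, x*y^18, y^19
Corners: y^18, xy^17, x^3y^16, x^5y^11, x^7y^3, x^12y^2, x^14y
Socle dim=7


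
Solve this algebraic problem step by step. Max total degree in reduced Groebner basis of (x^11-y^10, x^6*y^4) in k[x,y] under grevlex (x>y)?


LT(f1)=x^11, LT(f2)=x^6y^4, lcm=x^11y^4
S(f1,f2) = y^4*f1 - x^5*f2 = -y^14
Reduced GB = {f1, f2, y^14}; degrees 11, 10, 14
Max = 14


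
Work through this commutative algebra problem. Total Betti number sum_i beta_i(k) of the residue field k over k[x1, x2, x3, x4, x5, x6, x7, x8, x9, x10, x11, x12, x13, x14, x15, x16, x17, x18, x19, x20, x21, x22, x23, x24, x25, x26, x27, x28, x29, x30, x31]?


Koszul resolution: beta_i(k)=C(n,i), n=31
sum_i C(31,i) = 2^31 = 2147483648


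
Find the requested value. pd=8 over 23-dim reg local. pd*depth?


pd+depth=23
depth=23-8=15
pd*depth=8*15=120


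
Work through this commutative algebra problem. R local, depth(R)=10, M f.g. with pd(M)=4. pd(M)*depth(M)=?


pd+depth=10
depth=10-4=6
pd*depth=4*6=24


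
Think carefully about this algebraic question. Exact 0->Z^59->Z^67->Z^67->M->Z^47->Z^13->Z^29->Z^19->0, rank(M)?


Alt sum=0:
(-1)^0*59 + (-1)^1*67 + (-1)^2*67 + (-1)^3*? + (-1)^4*47 + (-1)^5*13 + (-1)^6*29 + (-1)^7*19=0
rank(M)=103


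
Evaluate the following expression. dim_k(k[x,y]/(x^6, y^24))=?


Basis: x^i*y^j, i<6, j<24
6*24=144


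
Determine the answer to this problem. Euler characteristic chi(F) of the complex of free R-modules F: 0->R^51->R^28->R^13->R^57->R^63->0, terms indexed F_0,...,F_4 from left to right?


chi = sum (-1)^i * rank:
(-1)^0*51=51
(-1)^1*28=-28
(-1)^2*13=13
(-1)^3*57=-57
(-1)^4*63=63
chi=42


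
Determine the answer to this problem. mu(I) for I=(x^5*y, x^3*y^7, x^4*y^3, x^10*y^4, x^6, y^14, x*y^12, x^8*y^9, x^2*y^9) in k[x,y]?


Remove redundant (divisible by others).
x^10*y^4 redundant.
x^8*y^9 redundant.
Min: x^6, x^5*y, x^4*y^3, x^3*y^7, x^2*y^9, x*y^12, y^14
Count=7


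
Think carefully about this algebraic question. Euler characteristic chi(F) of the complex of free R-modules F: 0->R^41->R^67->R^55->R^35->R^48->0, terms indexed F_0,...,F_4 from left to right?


chi = sum (-1)^i * rank:
(-1)^0*41=41
(-1)^1*67=-67
(-1)^2*55=55
(-1)^3*35=-35
(-1)^4*48=48
chi=42


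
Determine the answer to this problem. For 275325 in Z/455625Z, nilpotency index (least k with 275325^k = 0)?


275325^k mod 455625:
k=1: 275325
k=2: 157500
k=3: 33750
k=4: 202500
k=5: 303750
k=6: 0
First zero at k = 6


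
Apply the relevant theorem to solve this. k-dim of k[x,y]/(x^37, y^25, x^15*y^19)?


k[x,y]/I, I = (x^37, y^25, x^15*y^19)
Rect: 37x25=925. Corner: (37-15)x(25-19)=132.
dim = 925-132 = 793


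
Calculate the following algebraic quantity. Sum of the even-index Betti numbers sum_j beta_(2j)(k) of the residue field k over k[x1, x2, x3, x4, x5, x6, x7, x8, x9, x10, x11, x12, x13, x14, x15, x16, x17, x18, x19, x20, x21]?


Koszul resolution: beta_i(k)=C(n,i), n=21
sum_even C(21,i) = 2^(n-1) = 2^20 = 1048576


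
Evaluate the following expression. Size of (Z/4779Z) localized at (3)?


3-primary part: 4779=3^4*59
Size=3^4=81


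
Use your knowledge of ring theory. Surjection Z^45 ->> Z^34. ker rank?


rank(ker) = 45-34 = 11


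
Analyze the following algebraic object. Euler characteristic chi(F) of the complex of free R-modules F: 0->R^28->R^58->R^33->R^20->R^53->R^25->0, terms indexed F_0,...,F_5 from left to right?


chi = sum (-1)^i * rank:
(-1)^0*28=28
(-1)^1*58=-58
(-1)^2*33=33
(-1)^3*20=-20
(-1)^4*53=53
(-1)^5*25=-25
chi=11


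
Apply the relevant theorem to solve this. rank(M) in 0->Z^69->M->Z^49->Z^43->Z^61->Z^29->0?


Alt sum=0:
(-1)^0*69 + (-1)^1*? + (-1)^2*49 + (-1)^3*43 + (-1)^4*61 + (-1)^5*29=0
rank(M)=107


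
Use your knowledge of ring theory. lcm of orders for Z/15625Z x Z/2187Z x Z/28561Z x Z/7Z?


Exponent = lcm of the cyclic orders; pairwise coprime => product.
5^6*3^7*13^4*7^1=15625*2187*28561*7=6831880453125


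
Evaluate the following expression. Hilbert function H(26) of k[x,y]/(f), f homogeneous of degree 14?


H(t)=d for t>=d-1.
d=14, t=26
H(26)=14


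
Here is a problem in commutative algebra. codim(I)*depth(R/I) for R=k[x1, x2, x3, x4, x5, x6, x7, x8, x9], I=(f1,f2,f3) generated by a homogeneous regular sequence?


codim=3, depth=dim(R/I)=9-3=6
Product=3*6=18


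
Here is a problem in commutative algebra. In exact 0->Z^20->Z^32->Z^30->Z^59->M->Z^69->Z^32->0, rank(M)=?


Alt sum=0:
(-1)^0*20 + (-1)^1*32 + (-1)^2*30 + (-1)^3*59 + (-1)^4*? + (-1)^5*69 + (-1)^6*32=0
rank(M)=78


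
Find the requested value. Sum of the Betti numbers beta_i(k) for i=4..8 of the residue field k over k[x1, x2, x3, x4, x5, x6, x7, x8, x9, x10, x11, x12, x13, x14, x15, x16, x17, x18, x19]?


Koszul resolution: beta_i(k)=C(n,i), n=19
C(19,4)=3876, C(19,5)=11628, C(19,6)=27132, C(19,7)=50388, C(19,8)=75582
Sum=168606


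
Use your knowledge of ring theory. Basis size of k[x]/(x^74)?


Basis: 1,x,...,x^73
dim=74


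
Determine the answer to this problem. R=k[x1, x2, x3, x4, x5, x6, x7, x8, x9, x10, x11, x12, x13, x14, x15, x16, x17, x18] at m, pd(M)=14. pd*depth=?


pd+depth=18
depth=18-14=4
pd*depth=14*4=56


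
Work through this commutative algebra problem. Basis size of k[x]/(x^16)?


Basis: 1,x,...,x^15
dim=16


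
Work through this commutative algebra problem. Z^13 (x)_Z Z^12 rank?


rank(M(x)N) = rank(M)*rank(N)
13*12 = 156


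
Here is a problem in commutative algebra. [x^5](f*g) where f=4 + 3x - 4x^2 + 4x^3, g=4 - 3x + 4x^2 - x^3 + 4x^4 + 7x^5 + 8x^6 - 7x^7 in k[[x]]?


[x^5] = sum a_i*b_j, i+j=5
  4*7=28
  3*4=12
  -4*-1=4
  4*4=16
Sum=60


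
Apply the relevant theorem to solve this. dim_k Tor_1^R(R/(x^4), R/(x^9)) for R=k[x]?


Tor_1(R/I,R/J)=(I cap J)/IJ=(x^9)/(x^13)
dim=13-9=min(4,9)=4


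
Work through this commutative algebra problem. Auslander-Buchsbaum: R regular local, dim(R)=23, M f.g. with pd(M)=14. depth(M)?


pd+depth=depth(R)=23
depth=23-14=9


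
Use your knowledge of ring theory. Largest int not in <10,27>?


gcd(10,27)=1 => F=ab-a-b=10*27-10-27=270-37=233


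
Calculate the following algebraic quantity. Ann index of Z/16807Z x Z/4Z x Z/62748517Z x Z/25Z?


Exponent = lcm of the cyclic orders; pairwise coprime => product.
7^5*2^2*13^7*5^2=16807*4*62748517*25=105461432521900


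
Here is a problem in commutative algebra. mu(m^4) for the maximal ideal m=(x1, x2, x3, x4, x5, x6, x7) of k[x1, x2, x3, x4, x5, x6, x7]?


Graded Nakayama: mu(m^d) = dim_k (m^d/m^(d+1)) = #degree-4 monomials in 7 vars
C(n+d-1,d)=C(10,4)=210


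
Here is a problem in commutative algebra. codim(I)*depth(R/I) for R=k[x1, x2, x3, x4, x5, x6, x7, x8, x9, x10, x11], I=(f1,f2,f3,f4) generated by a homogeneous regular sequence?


codim=4, depth=dim(R/I)=11-4=7
Product=4*7=28


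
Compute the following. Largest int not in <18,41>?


gcd(18,41)=1 => F=ab-a-b=18*41-18-41=738-59=679


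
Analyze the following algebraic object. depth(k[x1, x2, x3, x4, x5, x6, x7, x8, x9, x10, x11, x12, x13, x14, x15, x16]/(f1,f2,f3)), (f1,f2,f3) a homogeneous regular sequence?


depth(R)=16
depth(R/I)=16-3=13
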